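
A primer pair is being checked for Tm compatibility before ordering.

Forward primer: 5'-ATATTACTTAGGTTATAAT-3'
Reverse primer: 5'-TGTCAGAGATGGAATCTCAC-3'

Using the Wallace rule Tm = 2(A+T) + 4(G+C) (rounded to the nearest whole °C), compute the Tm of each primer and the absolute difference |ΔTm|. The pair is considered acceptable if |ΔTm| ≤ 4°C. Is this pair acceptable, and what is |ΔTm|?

Forward: A=7 T=9 G=2 C=1 → Tm = 2·16 + 4·3 = 44°C.
Reverse: A=6 T=5 G=5 C=4 → Tm = 2·11 + 4·9 = 58°C.
|ΔTm| = |44 − 58| = 14°C, > 4°C.

|ΔTm| = 14°C; the pair is not acceptable.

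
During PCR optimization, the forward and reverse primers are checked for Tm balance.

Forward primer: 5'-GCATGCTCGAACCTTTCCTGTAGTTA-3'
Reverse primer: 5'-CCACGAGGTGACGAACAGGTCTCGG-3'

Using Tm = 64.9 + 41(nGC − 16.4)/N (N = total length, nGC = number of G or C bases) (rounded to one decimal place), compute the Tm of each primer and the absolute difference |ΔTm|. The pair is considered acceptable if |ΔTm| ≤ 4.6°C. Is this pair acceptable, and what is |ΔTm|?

Forward: G+C = 12, N = 26 → Tm = 64.9 + 41·(12 − 16.4)/26 = 58.0°C.
Reverse: G+C = 16, N = 25 → Tm = 64.9 + 41·(16 − 16.4)/25 = 64.2°C.
|ΔTm| = |58.0 − 64.2| = 6.2°C, > 4.6°C.

|ΔTm| = 6.2°C; the pair is not acceptable.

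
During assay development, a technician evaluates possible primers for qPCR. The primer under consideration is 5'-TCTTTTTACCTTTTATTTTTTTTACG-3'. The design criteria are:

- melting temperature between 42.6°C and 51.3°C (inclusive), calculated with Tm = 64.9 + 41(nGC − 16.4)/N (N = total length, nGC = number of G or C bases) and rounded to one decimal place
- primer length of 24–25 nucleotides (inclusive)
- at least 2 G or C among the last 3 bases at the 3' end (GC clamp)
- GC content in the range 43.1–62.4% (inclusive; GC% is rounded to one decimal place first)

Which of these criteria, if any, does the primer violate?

Fails: length, GC content.

Base counts: A=3, T=18, G=1, C=4 (length 26).
Tm: Tm = 64.9 + 41·(5 − 16.4)/26 = 46.9°C ✓
length: length 26, outside 24–25 ✗
GC clamp: 3' end ACG has 2 G/C ✓
GC content: GC 5/26 = 19.2%, outside 43.1–62.4% ✗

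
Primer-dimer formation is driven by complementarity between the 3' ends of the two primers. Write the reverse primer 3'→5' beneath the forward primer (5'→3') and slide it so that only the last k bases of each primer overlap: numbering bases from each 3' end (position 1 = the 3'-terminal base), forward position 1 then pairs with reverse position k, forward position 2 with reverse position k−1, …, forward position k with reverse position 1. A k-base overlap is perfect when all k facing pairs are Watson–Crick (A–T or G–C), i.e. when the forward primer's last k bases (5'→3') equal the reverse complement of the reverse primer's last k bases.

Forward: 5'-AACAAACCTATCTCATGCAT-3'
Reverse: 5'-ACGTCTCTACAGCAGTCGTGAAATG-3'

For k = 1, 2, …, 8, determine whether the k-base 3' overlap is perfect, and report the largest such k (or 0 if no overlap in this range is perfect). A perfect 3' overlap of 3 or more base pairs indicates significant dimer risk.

Last 8 bases (5'→3') — forward …TCATGCAT, reverse …GTGAAATG.
Reverse complement of the reverse primer's last 8 bases: CATTTCAC; its first k bases are the reverse complement of the reverse primer's last k bases, so a perfect k-base overlap needs the forward primer's last k bases to equal them.
Comparing (forward last k vs required): k=1: T vs C ✗; k=2: AT vs CA ✗; k=3: CAT vs CAT ✓; k=4: GCAT vs CATT ✗; k=5: TGCAT vs CATTT ✗; k=6: ATGCAT vs CATTTC ✗; k=7: CATGCAT vs CATTTCA ✗; k=8: TCATGCAT vs CATTTCAC ✗.
Only k = 3 is perfect, so the longest perfect 3' overlap is 3.

Longest perfect overlap: 3 complementary base pairs; significant dimer risk (threshold 3).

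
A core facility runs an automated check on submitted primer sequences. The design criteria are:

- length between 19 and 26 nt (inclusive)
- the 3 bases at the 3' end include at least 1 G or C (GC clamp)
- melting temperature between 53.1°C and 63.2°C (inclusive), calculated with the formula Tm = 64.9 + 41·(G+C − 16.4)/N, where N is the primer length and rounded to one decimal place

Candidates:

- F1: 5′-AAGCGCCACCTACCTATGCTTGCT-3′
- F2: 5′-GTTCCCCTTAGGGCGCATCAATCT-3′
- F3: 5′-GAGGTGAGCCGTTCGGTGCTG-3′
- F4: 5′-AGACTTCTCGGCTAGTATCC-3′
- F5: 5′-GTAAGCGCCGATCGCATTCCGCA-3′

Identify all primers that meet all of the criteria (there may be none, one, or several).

F1 (24 nt, A=5 T=6 G=4 C=9): length 24 ✓; 3' end GCT has 2 G/C ✓; Tm = 64.9 + 41·(13 − 16.4)/24 = 59.1°C ✓ — passes.
F2 (24 nt, A=4 T=7 G=5 C=8): length 24 ✓; 3' end TCT has 1 G/C ✓; Tm = 64.9 + 41·(13 − 16.4)/24 = 59.1°C ✓ — passes.
F3 (21 nt, A=2 T=5 G=10 C=4): length 21 ✓; 3' end CTG has 2 G/C ✓; Tm = 64.9 + 41·(14 − 16.4)/21 = 60.2°C ✓ — passes.
F4 (20 nt, A=4 T=6 G=4 C=6): length 20 ✓; 3' end TCC has 2 G/C ✓; Tm = 64.9 + 41·(10 − 16.4)/20 = 51.8°C, outside 53.1–63.2°C ✗ — fails.
F5 (23 nt, A=5 T=4 G=6 C=8): length 23 ✓; 3' end GCA has 2 G/C ✓; Tm = 64.9 + 41·(14 − 16.4)/23 = 60.6°C ✓ — passes.

F1, F2, F3 and F5.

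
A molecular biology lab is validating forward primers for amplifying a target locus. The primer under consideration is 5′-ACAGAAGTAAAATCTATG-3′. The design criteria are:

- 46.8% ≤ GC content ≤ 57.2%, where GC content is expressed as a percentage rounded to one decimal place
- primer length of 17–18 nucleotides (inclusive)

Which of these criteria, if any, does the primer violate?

Base counts: A=9, T=4, G=3, C=2 (length 18).
GC content: GC 5/18 = 27.8%, outside 46.8–57.2% ✗
length: length 18 ✓

Fails: GC content.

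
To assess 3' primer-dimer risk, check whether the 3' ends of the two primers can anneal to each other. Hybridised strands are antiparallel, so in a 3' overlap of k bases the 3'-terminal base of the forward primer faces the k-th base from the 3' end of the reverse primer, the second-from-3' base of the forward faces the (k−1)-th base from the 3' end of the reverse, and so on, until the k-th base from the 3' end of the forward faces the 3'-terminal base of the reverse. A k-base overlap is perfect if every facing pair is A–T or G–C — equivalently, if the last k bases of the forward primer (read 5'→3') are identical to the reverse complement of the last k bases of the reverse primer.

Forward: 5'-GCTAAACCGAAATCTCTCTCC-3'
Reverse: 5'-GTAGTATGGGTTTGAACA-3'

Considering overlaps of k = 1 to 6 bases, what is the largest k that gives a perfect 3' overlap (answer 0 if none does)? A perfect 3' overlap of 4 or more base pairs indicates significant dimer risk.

Longest perfect overlap: 0 complementary base pairs; below the dimer-risk threshold (threshold 4).

Last 6 bases (5'→3') — forward …CTCTCC, reverse …TGAACA.
Reverse complement of the reverse primer's last 6 bases: TGTTCA; its first k bases are the reverse complement of the reverse primer's last k bases, so a perfect k-base overlap needs the forward primer's last k bases to equal them.
Comparing (forward last k vs required): k=1: C vs T ✗; k=2: CC vs TG ✗; k=3: TCC vs TGT ✗; k=4: CTCC vs TGTT ✗; k=5: TCTCC vs TGTTC ✗; k=6: CTCTCC vs TGTTCA ✗.
No overlap length from 1 to 6 is perfect, so the longest perfect 3' overlap is 0.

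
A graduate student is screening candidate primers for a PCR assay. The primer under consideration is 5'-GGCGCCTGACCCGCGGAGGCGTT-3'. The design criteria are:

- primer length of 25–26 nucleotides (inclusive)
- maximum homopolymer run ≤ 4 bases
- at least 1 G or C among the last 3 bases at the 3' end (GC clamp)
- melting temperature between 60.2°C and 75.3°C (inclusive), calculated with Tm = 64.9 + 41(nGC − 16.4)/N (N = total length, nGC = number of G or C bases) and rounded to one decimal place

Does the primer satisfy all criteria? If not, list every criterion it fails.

Fails: length.

Base counts: A=2, T=3, G=10, C=8 (length 23).
length: length 23, outside 25–26 ✗
homopolymer run: longest run = 3 ✓
GC clamp: 3' end GTT has 1 G/C ✓
Tm: Tm = 64.9 + 41·(18 − 16.4)/23 = 67.8°C ✓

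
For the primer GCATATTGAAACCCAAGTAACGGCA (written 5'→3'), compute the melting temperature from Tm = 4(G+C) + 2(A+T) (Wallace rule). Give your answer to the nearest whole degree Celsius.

Base counts: A=10, T=4, G=5, C=6 (length 25).
Tm = 2·(10+4) + 4·(5+6) = 2·14 + 4·11 = 28 + 44 = 72°C.

72°C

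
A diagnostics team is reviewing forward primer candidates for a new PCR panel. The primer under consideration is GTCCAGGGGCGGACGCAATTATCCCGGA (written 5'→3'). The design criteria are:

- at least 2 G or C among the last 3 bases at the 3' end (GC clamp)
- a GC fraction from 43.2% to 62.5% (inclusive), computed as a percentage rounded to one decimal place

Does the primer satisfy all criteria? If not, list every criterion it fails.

Base counts: A=6, T=4, G=10, C=8 (length 28).
GC clamp: 3' end GGA has 2 G/C ✓
GC content: GC 18/28 = 64.3%, outside 43.2–62.5% ✗

Fails: GC content.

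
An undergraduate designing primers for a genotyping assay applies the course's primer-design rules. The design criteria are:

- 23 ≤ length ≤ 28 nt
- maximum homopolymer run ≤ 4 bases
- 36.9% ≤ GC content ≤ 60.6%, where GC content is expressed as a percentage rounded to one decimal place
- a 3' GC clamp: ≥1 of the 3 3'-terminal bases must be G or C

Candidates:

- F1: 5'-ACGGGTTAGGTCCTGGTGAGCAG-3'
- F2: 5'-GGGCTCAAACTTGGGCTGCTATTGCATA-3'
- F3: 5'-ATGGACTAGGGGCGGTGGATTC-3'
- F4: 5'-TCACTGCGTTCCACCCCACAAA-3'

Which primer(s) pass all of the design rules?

None of the candidates satisfy all criteria.

F1 (23 nt, A=4 T=5 G=10 C=4): length 23 ✓; longest run = 3 ✓; GC 14/23 = 60.9%, outside 36.9–60.6% ✗; 3' end CAG has 2 G/C ✓ — fails.
F2 (28 nt, A=6 T=8 G=8 C=6): length 28 ✓; longest run = 3 ✓; GC 14/28 = 50.0% ✓; 3' end ATA has 0 G/C, need ≥1 ✗ — fails.
F3 (22 nt, A=4 T=5 G=10 C=3): length 22, outside 23–28 ✗; longest run = 4 ✓; GC 13/22 = 59.1% ✓; 3' end TTC has 1 G/C ✓ — fails.
F4 (22 nt, A=6 T=4 G=2 C=10): length 22, outside 23–28 ✗; longest run = 4 ✓; GC 12/22 = 54.5% ✓; 3' end AAA has 0 G/C, need ≥1 ✗ — fails.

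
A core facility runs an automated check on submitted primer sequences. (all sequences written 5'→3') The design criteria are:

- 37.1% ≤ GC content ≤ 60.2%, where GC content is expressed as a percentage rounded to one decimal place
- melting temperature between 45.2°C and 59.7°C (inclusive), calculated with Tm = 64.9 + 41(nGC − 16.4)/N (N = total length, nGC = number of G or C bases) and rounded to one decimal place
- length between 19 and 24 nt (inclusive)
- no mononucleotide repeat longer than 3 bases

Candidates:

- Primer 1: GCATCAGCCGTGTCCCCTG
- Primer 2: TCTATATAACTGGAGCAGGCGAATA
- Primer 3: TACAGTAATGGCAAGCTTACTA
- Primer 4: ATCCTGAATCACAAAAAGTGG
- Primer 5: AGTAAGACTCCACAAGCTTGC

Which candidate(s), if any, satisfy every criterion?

Primer 1 (19 nt, A=2 T=4 G=5 C=8): GC 13/19 = 68.4%, outside 37.1–60.2% ✗; Tm = 64.9 + 41·(13 − 16.4)/19 = 57.6°C ✓; length 19 ✓; longest run = 4, exceeds 3 ✗ — fails.
Primer 2 (25 nt, A=9 T=6 G=6 C=4): GC 10/25 = 40.0% ✓; Tm = 64.9 + 41·(10 − 16.4)/25 = 54.4°C ✓; length 25, outside 19–24 ✗; longest run = 2 ✓ — fails.
Primer 3 (22 nt, A=8 T=6 G=4 C=4): GC 8/22 = 36.4%, outside 37.1–60.2% ✗; Tm = 64.9 + 41·(8 − 16.4)/22 = 49.2°C ✓; length 22 ✓; longest run = 2 ✓ — fails.
Primer 4 (21 nt, A=9 T=4 G=4 C=4): GC 8/21 = 38.1% ✓; Tm = 64.9 + 41·(8 − 16.4)/21 = 48.5°C ✓; length 21 ✓; longest run = 5, exceeds 3 ✗ — fails.
Primer 5 (21 nt, A=7 T=4 G=4 C=6): GC 10/21 = 47.6% ✓; Tm = 64.9 + 41·(10 − 16.4)/21 = 52.4°C ✓; length 21 ✓; longest run = 2 ✓ — passes.

Primer 5 only.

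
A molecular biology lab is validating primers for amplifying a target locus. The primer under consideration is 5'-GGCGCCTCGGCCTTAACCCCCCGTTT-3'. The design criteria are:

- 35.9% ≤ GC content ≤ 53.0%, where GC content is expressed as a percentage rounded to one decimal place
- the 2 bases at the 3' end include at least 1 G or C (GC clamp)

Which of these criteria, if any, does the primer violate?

Base counts: A=2, T=6, G=6, C=12 (length 26).
GC content: GC 18/26 = 69.2%, outside 35.9–53.0% ✗
GC clamp: 3' end TT has 0 G/C, need ≥1 ✗

Fails: GC content, GC clamp.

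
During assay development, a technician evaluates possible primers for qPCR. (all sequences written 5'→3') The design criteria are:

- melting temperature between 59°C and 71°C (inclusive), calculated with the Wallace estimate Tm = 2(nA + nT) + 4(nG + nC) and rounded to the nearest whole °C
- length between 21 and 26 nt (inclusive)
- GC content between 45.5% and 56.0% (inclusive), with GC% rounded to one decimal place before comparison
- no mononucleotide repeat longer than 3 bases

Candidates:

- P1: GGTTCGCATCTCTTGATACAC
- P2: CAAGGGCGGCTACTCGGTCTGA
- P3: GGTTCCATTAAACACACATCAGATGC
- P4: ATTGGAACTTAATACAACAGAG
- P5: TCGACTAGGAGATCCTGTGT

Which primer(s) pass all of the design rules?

P1 only.

P1 (21 nt, A=4 T=7 G=4 C=6): Tm = 2·11 + 4·10 = 62°C ✓; length 21 ✓; GC 10/21 = 47.6% ✓; longest run = 2 ✓ — passes.
P2 (22 nt, A=4 T=4 G=8 C=6): Tm = 2·8 + 4·14 = 72°C, outside 59–71°C ✗; length 22 ✓; GC 14/22 = 63.6%, outside 45.5–56.0% ✗; longest run = 3 ✓ — fails.
P3 (26 nt, A=9 T=6 G=4 C=7): Tm = 2·15 + 4·11 = 74°C, outside 59–71°C ✗; length 26 ✓; GC 11/26 = 42.3%, outside 45.5–56.0% ✗; longest run = 3 ✓ — fails.
P4 (22 nt, A=10 T=5 G=4 C=3): Tm = 2·15 + 4·7 = 58°C, outside 59–71°C ✗; length 22 ✓; GC 7/22 = 31.8%, outside 45.5–56.0% ✗; longest run = 2 ✓ — fails.
P5 (20 nt, A=4 T=6 G=6 C=4): Tm = 2·10 + 4·10 = 60°C ✓; length 20, outside 21–26 ✗; GC 10/20 = 50.0% ✓; longest run = 2 ✓ — fails.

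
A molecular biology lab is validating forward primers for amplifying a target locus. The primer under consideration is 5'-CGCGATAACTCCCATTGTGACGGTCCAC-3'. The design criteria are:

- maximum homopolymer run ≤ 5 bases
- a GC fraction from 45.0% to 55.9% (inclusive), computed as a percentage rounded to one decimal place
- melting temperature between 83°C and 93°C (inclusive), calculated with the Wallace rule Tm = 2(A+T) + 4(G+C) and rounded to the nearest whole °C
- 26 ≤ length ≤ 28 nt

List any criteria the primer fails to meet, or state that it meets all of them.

Base counts: A=6, T=6, G=6, C=10 (length 28).
homopolymer run: longest run = 3 ✓
GC content: GC 16/28 = 57.1%, outside 45.0–55.9% ✗
Tm: Tm = 2·12 + 4·16 = 88°C ✓
length: length 28 ✓

Fails: GC content.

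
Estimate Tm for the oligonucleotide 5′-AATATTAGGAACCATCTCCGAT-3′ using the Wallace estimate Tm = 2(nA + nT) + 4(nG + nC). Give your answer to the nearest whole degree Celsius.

Base counts: A=8, T=6, G=3, C=5 (length 22).
Tm = 2·(8+6) + 4·(3+5) = 2·14 + 4·8 = 28 + 32 = 60°C.

60°C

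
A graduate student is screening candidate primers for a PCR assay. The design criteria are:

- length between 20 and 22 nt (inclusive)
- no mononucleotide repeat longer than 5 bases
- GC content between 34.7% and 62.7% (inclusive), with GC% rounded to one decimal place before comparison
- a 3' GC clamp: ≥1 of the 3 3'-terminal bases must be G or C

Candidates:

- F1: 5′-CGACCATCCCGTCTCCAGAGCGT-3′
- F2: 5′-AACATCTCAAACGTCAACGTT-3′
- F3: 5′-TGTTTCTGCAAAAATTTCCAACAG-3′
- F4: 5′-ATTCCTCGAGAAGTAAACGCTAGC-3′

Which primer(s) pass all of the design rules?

F1 (23 nt, A=4 T=4 G=5 C=10): length 23, outside 20–22 ✗; longest run = 3 ✓; GC 15/23 = 65.2%, outside 34.7–62.7% ✗; 3' end CGT has 2 G/C ✓ — fails.
F2 (21 nt, A=8 T=5 G=2 C=6): length 21 ✓; longest run = 3 ✓; GC 8/21 = 38.1% ✓; 3' end GTT has 1 G/C ✓ — passes.
F3 (24 nt, A=8 T=8 G=3 C=5): length 24, outside 20–22 ✗; longest run = 5 ✓; GC 8/24 = 33.3%, outside 34.7–62.7% ✗; 3' end CAG has 2 G/C ✓ — fails.
F4 (24 nt, A=8 T=5 G=5 C=6): length 24, outside 20–22 ✗; longest run = 3 ✓; GC 11/24 = 45.8% ✓; 3' end AGC has 2 G/C ✓ — fails.

F2 only.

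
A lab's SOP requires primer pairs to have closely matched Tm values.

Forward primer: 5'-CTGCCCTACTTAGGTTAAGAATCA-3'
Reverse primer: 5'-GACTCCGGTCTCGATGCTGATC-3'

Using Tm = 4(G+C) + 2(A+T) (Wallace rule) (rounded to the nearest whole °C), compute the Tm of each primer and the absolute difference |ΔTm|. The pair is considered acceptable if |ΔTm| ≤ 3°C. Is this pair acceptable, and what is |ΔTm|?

Forward: A=7 T=7 G=4 C=6 → Tm = 2·14 + 4·10 = 68°C.
Reverse: A=3 T=6 G=6 C=7 → Tm = 2·9 + 4·13 = 70°C.
|ΔTm| = |68 − 70| = 2°C, ≤ 3°C.

|ΔTm| = 2°C; the pair is acceptable.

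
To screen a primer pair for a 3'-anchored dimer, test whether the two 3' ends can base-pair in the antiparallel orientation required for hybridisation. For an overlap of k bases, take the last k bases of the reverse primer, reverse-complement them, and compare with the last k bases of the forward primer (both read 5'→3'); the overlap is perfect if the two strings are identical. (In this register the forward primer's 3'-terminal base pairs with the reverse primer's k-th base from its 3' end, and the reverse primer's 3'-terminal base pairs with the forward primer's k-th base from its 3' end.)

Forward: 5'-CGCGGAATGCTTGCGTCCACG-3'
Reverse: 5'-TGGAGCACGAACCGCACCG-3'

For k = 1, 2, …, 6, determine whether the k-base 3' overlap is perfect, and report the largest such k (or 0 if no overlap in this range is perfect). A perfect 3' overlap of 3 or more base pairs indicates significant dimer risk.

Longest perfect overlap: 2 complementary base pairs; below the dimer-risk threshold (threshold 3).

Last 6 bases (5'→3') — forward …TCCACG, reverse …GCACCG.
Reverse complement of the reverse primer's last 6 bases: CGGTGC; its first k bases are the reverse complement of the reverse primer's last k bases, so a perfect k-base overlap needs the forward primer's last k bases to equal them.
Comparing (forward last k vs required): k=1: G vs C ✗; k=2: CG vs CG ✓; k=3: ACG vs CGG ✗; k=4: CACG vs CGGT ✗; k=5: CCACG vs CGGTG ✗; k=6: TCCACG vs CGGTGC ✗.
Only k = 2 is perfect, so the longest perfect 3' overlap is 2.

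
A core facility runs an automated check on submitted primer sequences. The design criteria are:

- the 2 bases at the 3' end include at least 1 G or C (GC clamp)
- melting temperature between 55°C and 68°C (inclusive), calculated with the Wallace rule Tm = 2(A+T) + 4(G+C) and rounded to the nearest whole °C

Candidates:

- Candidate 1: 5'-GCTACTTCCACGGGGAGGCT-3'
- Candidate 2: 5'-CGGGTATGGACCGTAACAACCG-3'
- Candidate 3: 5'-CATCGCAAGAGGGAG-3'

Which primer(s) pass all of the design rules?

Candidate 1 only.

Candidate 1 (20 nt, A=3 T=4 G=7 C=6): 3' end CT has 1 G/C ✓; Tm = 2·7 + 4·13 = 66°C ✓ — passes.
Candidate 2 (22 nt, A=6 T=3 G=7 C=6): 3' end CG has 2 G/C ✓; Tm = 2·9 + 4·13 = 70°C, outside 55–68°C ✗ — fails.
Candidate 3 (15 nt, A=5 T=1 G=6 C=3): 3' end AG has 1 G/C ✓; Tm = 2·6 + 4·9 = 48°C, outside 55–68°C ✗ — fails.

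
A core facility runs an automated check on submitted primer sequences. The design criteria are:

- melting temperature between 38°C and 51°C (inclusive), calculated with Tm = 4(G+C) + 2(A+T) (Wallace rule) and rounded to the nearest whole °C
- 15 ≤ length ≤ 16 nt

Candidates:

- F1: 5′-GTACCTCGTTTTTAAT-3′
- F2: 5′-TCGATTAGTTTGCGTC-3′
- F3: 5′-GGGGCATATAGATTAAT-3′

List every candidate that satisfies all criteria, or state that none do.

F1 and F2.

F1 (16 nt, A=3 T=8 G=2 C=3): Tm = 2·11 + 4·5 = 42°C ✓; length 16 ✓ — passes.
F2 (16 nt, A=2 T=7 G=4 C=3): Tm = 2·9 + 4·7 = 46°C ✓; length 16 ✓ — passes.
F3 (17 nt, A=6 T=5 G=5 C=1): Tm = 2·11 + 4·6 = 46°C ✓; length 17, outside 15–16 ✗ — fails.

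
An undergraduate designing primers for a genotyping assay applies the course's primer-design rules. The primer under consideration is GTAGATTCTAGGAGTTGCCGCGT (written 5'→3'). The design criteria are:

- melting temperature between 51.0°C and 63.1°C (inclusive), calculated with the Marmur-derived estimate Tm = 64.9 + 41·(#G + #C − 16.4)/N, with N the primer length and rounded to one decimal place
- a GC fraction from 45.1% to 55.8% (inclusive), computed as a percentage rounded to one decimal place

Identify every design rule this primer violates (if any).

Base counts: A=4, T=7, G=8, C=4 (length 23).
Tm: Tm = 64.9 + 41·(12 − 16.4)/23 = 57.1°C ✓
GC content: GC 12/23 = 52.2% ✓

Meets all criteria.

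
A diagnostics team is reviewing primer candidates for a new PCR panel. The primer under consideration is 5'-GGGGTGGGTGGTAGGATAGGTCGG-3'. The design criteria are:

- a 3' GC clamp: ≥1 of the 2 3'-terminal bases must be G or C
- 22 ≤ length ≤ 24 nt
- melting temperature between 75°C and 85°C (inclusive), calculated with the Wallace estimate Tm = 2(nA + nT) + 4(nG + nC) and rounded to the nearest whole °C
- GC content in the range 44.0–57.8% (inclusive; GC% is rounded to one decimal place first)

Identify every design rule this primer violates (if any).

Fails: GC content.

Base counts: A=3, T=5, G=15, C=1 (length 24).
GC clamp: 3' end GG has 2 G/C ✓
length: length 24 ✓
Tm: Tm = 2·8 + 4·16 = 80°C ✓
GC content: GC 16/24 = 66.7%, outside 44.0–57.8% ✗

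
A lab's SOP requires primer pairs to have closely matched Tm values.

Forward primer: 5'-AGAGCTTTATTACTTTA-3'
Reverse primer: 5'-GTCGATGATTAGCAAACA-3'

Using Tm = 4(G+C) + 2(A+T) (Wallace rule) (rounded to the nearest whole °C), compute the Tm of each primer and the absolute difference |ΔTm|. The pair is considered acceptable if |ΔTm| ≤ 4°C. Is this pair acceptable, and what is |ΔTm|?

|ΔTm| = 8°C; the pair is not acceptable.

Forward: A=5 T=8 G=2 C=2 → Tm = 2·13 + 4·4 = 42°C.
Reverse: A=7 T=4 G=4 C=3 → Tm = 2·11 + 4·7 = 50°C.
|ΔTm| = |42 − 50| = 8°C, > 4°C.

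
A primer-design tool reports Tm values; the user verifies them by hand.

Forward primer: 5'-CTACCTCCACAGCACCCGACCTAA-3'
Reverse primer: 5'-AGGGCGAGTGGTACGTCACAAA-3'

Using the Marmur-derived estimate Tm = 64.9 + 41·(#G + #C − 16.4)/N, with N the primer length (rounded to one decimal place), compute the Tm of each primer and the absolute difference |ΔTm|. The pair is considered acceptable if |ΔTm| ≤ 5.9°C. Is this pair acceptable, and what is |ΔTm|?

Forward: G+C = 14, N = 24 → Tm = 64.9 + 41·(14 − 16.4)/24 = 60.8°C.
Reverse: G+C = 12, N = 22 → Tm = 64.9 + 41·(12 − 16.4)/22 = 56.7°C.
|ΔTm| = |60.8 − 56.7| = 4.1°C, ≤ 5.9°C.

|ΔTm| = 4.1°C; the pair is acceptable.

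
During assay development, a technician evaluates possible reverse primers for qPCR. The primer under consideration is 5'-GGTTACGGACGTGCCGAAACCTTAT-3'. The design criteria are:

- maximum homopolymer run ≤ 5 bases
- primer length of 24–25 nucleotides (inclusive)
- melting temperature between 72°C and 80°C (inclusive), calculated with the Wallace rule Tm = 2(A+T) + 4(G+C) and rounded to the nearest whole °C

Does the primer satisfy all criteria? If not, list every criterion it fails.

Meets all criteria.

Base counts: A=6, T=6, G=7, C=6 (length 25).
homopolymer run: longest run = 3 ✓
length: length 25 ✓
Tm: Tm = 2·12 + 4·13 = 76°C ✓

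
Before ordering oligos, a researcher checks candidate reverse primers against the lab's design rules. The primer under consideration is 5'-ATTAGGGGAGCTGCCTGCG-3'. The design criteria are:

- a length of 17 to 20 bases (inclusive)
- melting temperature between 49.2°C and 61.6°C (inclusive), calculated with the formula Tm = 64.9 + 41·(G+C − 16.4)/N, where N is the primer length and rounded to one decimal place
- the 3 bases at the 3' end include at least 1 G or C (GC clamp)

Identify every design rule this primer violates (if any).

Meets all criteria.

Base counts: A=3, T=4, G=8, C=4 (length 19).
length: length 19 ✓
Tm: Tm = 64.9 + 41·(12 − 16.4)/19 = 55.4°C ✓
GC clamp: 3' end GCG has 3 G/C ✓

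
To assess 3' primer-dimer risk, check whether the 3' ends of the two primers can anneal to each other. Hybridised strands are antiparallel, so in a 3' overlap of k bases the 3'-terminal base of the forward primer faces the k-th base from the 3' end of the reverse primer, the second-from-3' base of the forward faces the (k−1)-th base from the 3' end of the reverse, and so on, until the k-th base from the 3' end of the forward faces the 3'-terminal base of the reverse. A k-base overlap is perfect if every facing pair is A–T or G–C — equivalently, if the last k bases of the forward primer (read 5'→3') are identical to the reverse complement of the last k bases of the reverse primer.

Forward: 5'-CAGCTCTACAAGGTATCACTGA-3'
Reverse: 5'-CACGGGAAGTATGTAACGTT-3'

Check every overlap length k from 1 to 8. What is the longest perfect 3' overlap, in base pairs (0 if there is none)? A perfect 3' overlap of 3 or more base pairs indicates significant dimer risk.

Last 8 bases (5'→3') — forward …ATCACTGA, reverse …GTAACGTT.
Reverse complement of the reverse primer's last 8 bases: AACGTTAC; its first k bases are the reverse complement of the reverse primer's last k bases, so a perfect k-base overlap needs the forward primer's last k bases to equal them.
Comparing (forward last k vs required): k=1: A vs A ✓; k=2: GA vs AA ✗; k=3: TGA vs AAC ✗; k=4: CTGA vs AACG ✗; k=5: ACTGA vs AACGT ✗; k=6: CACTGA vs AACGTT ✗; k=7: TCACTGA vs AACGTTA ✗; k=8: ATCACTGA vs AACGTTAC ✗.
Only k = 1 is perfect, so the longest perfect 3' overlap is 1.

Longest perfect overlap: 1 complementary base pair; below the dimer-risk threshold (threshold 3).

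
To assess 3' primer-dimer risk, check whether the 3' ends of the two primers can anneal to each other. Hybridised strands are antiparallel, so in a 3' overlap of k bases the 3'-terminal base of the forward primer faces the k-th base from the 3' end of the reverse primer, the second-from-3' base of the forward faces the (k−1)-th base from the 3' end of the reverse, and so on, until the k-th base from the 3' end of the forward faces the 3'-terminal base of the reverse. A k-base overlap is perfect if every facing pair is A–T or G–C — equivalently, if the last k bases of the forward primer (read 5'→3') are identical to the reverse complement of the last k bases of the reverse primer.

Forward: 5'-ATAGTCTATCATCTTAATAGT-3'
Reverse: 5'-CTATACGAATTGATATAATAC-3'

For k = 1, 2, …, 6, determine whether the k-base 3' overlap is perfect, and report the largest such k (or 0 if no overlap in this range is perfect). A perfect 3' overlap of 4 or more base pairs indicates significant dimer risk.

Longest perfect overlap: 2 complementary base pairs; below the dimer-risk threshold (threshold 4).

Last 6 bases (5'→3') — forward …AATAGT, reverse …TAATAC.
Reverse complement of the reverse primer's last 6 bases: GTATTA; its first k bases are the reverse complement of the reverse primer's last k bases, so a perfect k-base overlap needs the forward primer's last k bases to equal them.
Comparing (forward last k vs required): k=1: T vs G ✗; k=2: GT vs GT ✓; k=3: AGT vs GTA ✗; k=4: TAGT vs GTAT ✗; k=5: ATAGT vs GTATT ✗; k=6: AATAGT vs GTATTA ✗.
Only k = 2 is perfect, so the longest perfect 3' overlap is 2.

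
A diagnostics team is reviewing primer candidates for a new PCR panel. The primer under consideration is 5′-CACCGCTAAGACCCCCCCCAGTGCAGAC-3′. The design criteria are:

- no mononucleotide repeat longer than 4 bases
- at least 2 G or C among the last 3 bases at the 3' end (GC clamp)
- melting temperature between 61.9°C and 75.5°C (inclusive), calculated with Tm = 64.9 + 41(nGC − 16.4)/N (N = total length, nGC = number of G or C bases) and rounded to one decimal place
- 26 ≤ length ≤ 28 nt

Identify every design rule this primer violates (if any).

Base counts: A=7, T=2, G=5, C=14 (length 28).
homopolymer run: longest run = 8, exceeds 4 ✗
GC clamp: 3' end GAC has 2 G/C ✓
Tm: Tm = 64.9 + 41·(19 − 16.4)/28 = 68.7°C ✓
length: length 28 ✓

Fails: homopolymer run.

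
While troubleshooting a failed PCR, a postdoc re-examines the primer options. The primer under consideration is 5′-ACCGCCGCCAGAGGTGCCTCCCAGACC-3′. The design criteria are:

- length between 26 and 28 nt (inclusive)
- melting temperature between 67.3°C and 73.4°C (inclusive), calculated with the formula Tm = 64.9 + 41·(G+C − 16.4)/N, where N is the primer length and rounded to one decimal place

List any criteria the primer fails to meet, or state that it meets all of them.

Meets all criteria.

Base counts: A=5, T=2, G=7, C=13 (length 27).
length: length 27 ✓
Tm: Tm = 64.9 + 41·(20 − 16.4)/27 = 70.4°C ✓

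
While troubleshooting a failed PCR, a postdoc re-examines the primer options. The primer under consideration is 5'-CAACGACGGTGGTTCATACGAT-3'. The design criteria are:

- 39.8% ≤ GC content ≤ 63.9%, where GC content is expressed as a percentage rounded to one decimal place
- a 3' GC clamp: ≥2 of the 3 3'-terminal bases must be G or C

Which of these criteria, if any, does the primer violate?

Fails: GC clamp.

Base counts: A=6, T=5, G=6, C=5 (length 22).
GC content: GC 11/22 = 50.0% ✓
GC clamp: 3' end GAT has 1 G/C, need ≥2 ✗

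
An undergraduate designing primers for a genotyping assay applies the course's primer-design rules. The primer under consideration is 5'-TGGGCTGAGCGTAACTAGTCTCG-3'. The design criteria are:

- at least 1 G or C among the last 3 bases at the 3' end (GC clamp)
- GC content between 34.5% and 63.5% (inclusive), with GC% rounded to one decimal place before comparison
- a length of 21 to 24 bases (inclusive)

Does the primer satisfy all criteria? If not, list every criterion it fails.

Base counts: A=4, T=6, G=8, C=5 (length 23).
GC clamp: 3' end TCG has 2 G/C ✓
GC content: GC 13/23 = 56.5% ✓
length: length 23 ✓

Meets all criteria.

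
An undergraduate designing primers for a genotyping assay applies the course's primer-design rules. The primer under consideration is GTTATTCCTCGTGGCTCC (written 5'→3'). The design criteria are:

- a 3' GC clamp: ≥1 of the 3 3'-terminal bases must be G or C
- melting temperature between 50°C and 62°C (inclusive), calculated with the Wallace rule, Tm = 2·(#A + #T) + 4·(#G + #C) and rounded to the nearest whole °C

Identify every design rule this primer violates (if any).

Base counts: A=1, T=7, G=4, C=6 (length 18).
GC clamp: 3' end TCC has 2 G/C ✓
Tm: Tm = 2·8 + 4·10 = 56°C ✓

Meets all criteria.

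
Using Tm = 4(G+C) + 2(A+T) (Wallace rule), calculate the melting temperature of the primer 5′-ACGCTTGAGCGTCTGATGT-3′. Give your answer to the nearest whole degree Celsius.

Base counts: A=3, T=6, G=6, C=4 (length 19).
Tm = 2·(3+6) + 4·(6+4) = 2·9 + 4·10 = 18 + 40 = 58°C.

58°C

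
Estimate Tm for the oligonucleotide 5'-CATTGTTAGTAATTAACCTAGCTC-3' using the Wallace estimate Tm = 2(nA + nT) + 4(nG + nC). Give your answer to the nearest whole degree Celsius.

Base counts: A=7, T=9, G=3, C=5 (length 24).
Tm = 2·(7+9) + 4·(3+5) = 2·16 + 4·8 = 32 + 32 = 64°C.

64°C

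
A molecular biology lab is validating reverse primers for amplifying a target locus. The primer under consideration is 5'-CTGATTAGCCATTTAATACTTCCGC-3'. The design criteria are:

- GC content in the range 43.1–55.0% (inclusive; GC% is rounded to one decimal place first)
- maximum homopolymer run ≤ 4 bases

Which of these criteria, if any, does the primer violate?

Fails: GC content.

Base counts: A=6, T=9, G=3, C=7 (length 25).
GC content: GC 10/25 = 40.0%, outside 43.1–55.0% ✗
homopolymer run: longest run = 3 ✓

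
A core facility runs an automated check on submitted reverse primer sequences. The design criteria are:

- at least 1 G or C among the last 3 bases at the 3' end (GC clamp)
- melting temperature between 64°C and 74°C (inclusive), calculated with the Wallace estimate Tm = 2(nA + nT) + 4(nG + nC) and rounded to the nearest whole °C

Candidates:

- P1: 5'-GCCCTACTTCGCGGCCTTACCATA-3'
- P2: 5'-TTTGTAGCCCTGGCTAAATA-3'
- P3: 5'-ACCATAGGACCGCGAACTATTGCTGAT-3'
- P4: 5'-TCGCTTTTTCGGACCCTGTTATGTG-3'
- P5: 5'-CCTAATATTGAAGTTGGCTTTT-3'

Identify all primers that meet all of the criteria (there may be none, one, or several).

P1 (24 nt, A=4 T=6 G=4 C=10): 3' end ATA has 0 G/C, need ≥1 ✗; Tm = 2·10 + 4·14 = 76°C, outside 64–74°C ✗ — fails.
P2 (20 nt, A=5 T=7 G=4 C=4): 3' end ATA has 0 G/C, need ≥1 ✗; Tm = 2·12 + 4·8 = 56°C, outside 64–74°C ✗ — fails.
P3 (27 nt, A=8 T=6 G=6 C=7): 3' end GAT has 1 G/C ✓; Tm = 2·14 + 4·13 = 80°C, outside 64–74°C ✗ — fails.
P4 (25 nt, A=2 T=11 G=6 C=6): 3' end GTG has 2 G/C ✓; Tm = 2·13 + 4·12 = 74°C ✓ — passes.
P5 (22 nt, A=5 T=10 G=4 C=3): 3' end TTT has 0 G/C, need ≥1 ✗; Tm = 2·15 + 4·7 = 58°C, outside 64–74°C ✗ — fails.

P4 only.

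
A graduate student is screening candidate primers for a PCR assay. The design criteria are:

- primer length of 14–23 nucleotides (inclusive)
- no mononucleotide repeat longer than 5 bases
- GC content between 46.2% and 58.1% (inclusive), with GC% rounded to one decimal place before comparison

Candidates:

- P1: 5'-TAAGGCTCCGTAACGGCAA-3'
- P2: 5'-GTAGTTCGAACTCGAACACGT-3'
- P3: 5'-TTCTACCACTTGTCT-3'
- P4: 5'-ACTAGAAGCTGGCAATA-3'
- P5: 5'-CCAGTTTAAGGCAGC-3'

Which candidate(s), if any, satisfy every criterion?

P1, P2 and P5.

P1 (19 nt, A=6 T=3 G=5 C=5): length 19 ✓; longest run = 2 ✓; GC 10/19 = 52.6% ✓ — passes.
P2 (21 nt, A=6 T=5 G=5 C=5): length 21 ✓; longest run = 2 ✓; GC 10/21 = 47.6% ✓ — passes.
P3 (15 nt, A=2 T=7 G=1 C=5): length 15 ✓; longest run = 2 ✓; GC 6/15 = 40.0%, outside 46.2–58.1% ✗ — fails.
P4 (17 nt, A=7 T=3 G=4 C=3): length 17 ✓; longest run = 2 ✓; GC 7/17 = 41.2%, outside 46.2–58.1% ✗ — fails.
P5 (15 nt, A=4 T=3 G=4 C=4): length 15 ✓; longest run = 3 ✓; GC 8/15 = 53.3% ✓ — passes.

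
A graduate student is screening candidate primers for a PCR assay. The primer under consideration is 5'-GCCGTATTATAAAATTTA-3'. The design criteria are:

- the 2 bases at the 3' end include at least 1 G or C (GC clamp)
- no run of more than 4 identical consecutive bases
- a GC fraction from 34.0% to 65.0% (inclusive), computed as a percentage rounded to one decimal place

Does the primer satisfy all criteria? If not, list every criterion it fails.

Fails: GC clamp, GC content.

Base counts: A=7, T=7, G=2, C=2 (length 18).
GC clamp: 3' end TA has 0 G/C, need ≥1 ✗
homopolymer run: longest run = 4 ✓
GC content: GC 4/18 = 22.2%, outside 34.0–65.0% ✗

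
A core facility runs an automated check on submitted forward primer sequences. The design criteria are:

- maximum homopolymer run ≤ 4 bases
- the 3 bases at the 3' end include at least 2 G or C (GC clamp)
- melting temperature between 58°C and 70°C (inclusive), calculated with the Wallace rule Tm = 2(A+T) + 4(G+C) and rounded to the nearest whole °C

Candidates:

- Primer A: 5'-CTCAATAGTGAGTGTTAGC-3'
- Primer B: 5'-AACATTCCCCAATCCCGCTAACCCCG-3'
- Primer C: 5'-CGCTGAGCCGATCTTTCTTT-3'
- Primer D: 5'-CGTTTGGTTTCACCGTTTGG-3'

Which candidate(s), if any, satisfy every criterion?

Primer A (19 nt, A=5 T=6 G=5 C=3): longest run = 2 ✓; 3' end AGC has 2 G/C ✓; Tm = 2·11 + 4·8 = 54°C, outside 58–70°C ✗ — fails.
Primer B (26 nt, A=7 T=4 G=2 C=13): longest run = 4 ✓; 3' end CCG has 3 G/C ✓; Tm = 2·11 + 4·15 = 82°C, outside 58–70°C ✗ — fails.
Primer C (20 nt, A=2 T=8 G=4 C=6): longest run = 3 ✓; 3' end TTT has 0 G/C, need ≥2 ✗; Tm = 2·10 + 4·10 = 60°C ✓ — fails.
Primer D (20 nt, A=1 T=9 G=6 C=4): longest run = 3 ✓; 3' end TGG has 2 G/C ✓; Tm = 2·10 + 4·10 = 60°C ✓ — passes.

Primer D only.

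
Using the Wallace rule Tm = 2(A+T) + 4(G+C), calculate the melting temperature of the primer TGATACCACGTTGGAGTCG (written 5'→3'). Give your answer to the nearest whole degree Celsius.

58°C

Base counts: A=4, T=5, G=6, C=4 (length 19).
Tm = 2·(4+5) + 4·(6+4) = 2·9 + 4·10 = 18 + 40 = 58°C.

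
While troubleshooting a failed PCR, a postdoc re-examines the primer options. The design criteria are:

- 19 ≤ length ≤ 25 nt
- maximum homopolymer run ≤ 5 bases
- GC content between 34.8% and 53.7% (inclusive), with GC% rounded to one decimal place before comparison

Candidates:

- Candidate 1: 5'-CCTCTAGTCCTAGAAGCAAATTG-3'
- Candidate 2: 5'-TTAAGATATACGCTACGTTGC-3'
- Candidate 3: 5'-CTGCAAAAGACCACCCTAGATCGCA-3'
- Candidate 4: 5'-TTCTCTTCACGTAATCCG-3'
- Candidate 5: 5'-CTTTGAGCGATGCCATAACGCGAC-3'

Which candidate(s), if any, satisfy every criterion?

Candidate 1, Candidate 2 and Candidate 3.

Candidate 1 (23 nt, A=7 T=6 G=4 C=6): length 23 ✓; longest run = 3 ✓; GC 10/23 = 43.5% ✓ — passes.
Candidate 2 (21 nt, A=6 T=7 G=4 C=4): length 21 ✓; longest run = 2 ✓; GC 8/21 = 38.1% ✓ — passes.
Candidate 3 (25 nt, A=9 T=3 G=4 C=9): length 25 ✓; longest run = 4 ✓; GC 13/25 = 52.0% ✓ — passes.
Candidate 4 (18 nt, A=3 T=7 G=2 C=6): length 18, outside 19–25 ✗; longest run = 2 ✓; GC 8/18 = 44.4% ✓ — fails.
Candidate 5 (24 nt, A=6 T=5 G=6 C=7): length 24 ✓; longest run = 3 ✓; GC 13/24 = 54.2%, outside 34.8–53.7% ✗ — fails.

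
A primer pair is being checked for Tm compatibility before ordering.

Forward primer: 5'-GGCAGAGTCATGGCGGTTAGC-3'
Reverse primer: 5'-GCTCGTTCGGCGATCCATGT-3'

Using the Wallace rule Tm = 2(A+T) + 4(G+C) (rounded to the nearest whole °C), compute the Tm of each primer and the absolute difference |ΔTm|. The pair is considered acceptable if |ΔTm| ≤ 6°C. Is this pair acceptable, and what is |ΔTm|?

|ΔTm| = 4°C; the pair is acceptable.

Forward: A=4 T=4 G=9 C=4 → Tm = 2·8 + 4·13 = 68°C.
Reverse: A=2 T=6 G=6 C=6 → Tm = 2·8 + 4·12 = 64°C.
|ΔTm| = |68 − 64| = 4°C, ≤ 6°C.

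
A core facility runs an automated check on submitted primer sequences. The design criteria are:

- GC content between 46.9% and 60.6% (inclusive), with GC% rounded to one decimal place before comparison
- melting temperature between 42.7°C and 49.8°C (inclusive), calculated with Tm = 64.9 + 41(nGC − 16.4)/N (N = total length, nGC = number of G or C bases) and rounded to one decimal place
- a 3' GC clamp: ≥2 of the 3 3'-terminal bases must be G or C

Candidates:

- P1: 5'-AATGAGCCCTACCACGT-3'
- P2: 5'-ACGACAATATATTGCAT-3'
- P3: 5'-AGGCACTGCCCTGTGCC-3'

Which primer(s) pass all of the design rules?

P1 (17 nt, A=5 T=3 G=3 C=6): GC 9/17 = 52.9% ✓; Tm = 64.9 + 41·(9 − 16.4)/17 = 47.1°C ✓; 3' end CGT has 2 G/C ✓ — passes.
P2 (17 nt, A=7 T=5 G=2 C=3): GC 5/17 = 29.4%, outside 46.9–60.6% ✗; Tm = 64.9 + 41·(5 − 16.4)/17 = 37.4°C, outside 42.7–49.8°C ✗; 3' end CAT has 1 G/C, need ≥2 ✗ — fails.
P3 (17 nt, A=2 T=3 G=5 C=7): GC 12/17 = 70.6%, outside 46.9–60.6% ✗; Tm = 64.9 + 41·(12 − 16.4)/17 = 54.3°C, outside 42.7–49.8°C ✗; 3' end GCC has 3 G/C ✓ — fails.

P1 only.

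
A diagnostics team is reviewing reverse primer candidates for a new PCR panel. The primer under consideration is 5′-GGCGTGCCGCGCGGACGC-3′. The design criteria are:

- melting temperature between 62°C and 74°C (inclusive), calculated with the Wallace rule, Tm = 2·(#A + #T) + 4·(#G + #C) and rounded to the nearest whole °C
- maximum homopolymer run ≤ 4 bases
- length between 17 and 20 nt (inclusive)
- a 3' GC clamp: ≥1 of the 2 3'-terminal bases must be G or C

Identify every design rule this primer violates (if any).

Base counts: A=1, T=1, G=9, C=7 (length 18).
Tm: Tm = 2·2 + 4·16 = 68°C ✓
homopolymer run: longest run = 2 ✓
length: length 18 ✓
GC clamp: 3' end GC has 2 G/C ✓

Meets all criteria.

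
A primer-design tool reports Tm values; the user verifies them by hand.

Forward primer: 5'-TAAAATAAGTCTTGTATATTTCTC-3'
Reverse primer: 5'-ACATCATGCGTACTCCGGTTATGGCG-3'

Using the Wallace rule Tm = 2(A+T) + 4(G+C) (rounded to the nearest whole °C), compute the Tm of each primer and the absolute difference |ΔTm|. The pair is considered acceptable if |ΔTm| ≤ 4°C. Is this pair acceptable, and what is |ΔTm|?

|ΔTm| = 22°C; the pair is not acceptable.

Forward: A=8 T=11 G=2 C=3 → Tm = 2·19 + 4·5 = 58°C.
Reverse: A=5 T=7 G=7 C=7 → Tm = 2·12 + 4·14 = 80°C.
|ΔTm| = |58 − 80| = 22°C, > 4°C.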